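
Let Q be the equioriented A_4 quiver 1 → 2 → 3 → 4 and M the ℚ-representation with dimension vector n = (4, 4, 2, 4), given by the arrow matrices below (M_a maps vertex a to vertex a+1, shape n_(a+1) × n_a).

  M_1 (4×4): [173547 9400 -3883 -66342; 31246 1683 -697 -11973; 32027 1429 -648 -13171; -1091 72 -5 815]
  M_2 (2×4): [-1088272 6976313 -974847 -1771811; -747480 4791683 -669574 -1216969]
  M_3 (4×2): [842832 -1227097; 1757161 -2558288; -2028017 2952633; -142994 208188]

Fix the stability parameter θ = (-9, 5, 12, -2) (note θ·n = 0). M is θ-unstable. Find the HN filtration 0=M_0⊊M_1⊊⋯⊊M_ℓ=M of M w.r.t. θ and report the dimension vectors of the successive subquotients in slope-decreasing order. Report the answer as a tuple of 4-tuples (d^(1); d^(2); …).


Interval decomposition of M: I[1,2]^2, I[1,4]^2, I[4,4]^2.
HN type (ℓ=3): μ^(1)=5; μ^(2)=-2; μ^(3)=-9

((0, 4, 2, 2); (0, 0, 0, 2); (4, 0, 0, 0))


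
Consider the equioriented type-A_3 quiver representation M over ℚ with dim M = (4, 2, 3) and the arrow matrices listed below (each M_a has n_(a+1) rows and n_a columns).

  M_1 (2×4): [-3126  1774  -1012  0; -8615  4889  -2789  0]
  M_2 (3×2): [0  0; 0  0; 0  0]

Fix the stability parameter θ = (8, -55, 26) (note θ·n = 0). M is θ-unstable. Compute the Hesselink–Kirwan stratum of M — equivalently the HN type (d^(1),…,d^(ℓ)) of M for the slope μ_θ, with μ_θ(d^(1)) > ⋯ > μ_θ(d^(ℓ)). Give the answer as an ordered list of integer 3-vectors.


Barcode: M ≅ I[1,1]^2, I[1,2]^2, I[3,3]^3. HN layers by μ_θ (3 steps, strictly decreasing):
  μ^(1)=26; μ^(2)=8; μ^(3)=-47/2

((0, 0, 3); (2, 0, 0); (2, 2, 0))


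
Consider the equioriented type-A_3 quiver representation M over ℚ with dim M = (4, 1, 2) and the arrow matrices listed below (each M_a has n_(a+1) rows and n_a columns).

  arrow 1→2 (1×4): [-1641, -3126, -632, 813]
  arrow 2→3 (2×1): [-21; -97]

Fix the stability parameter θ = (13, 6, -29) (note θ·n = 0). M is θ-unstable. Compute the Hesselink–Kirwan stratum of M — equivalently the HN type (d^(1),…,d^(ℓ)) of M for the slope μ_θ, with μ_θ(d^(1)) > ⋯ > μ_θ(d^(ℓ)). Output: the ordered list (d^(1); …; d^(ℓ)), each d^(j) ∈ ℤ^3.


Via rank(M_{q-1}∘⋯∘M_p): M ≅ I[1,1]^3, I[1,3], I[3,3].
μ_θ-semistable layers: μ^(1)=13; μ^(2)=-10/3; μ^(3)=-29

((3, 0, 0); (1, 1, 1); (0, 0, 1))


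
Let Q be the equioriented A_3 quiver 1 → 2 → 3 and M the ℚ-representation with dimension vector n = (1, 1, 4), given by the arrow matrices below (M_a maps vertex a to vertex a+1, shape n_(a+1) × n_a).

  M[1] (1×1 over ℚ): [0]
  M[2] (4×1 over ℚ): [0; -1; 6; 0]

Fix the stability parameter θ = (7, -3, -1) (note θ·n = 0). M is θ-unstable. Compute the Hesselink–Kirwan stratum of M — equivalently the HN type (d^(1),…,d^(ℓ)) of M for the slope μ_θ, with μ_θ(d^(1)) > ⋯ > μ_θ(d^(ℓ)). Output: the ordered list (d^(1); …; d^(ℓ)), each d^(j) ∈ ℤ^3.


Barcode: M ≅ I[1,1], I[2,3], I[3,3]^3. HN layers by μ_θ (3 steps, strictly decreasing):
  μ^(1)=7; μ^(2)=-1; μ^(3)=-3

((1, 0, 0); (0, 0, 4); (0, 1, 0))


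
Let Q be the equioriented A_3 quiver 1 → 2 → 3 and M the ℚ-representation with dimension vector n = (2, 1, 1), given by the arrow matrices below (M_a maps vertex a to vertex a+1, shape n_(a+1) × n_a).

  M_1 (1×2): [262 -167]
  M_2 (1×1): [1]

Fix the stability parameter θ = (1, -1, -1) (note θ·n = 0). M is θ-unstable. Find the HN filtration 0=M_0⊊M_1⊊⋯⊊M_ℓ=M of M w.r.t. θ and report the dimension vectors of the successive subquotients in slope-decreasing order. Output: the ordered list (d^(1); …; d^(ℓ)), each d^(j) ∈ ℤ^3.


Barcode: M ≅ I[1,1], I[1,3]. HN layers by μ_θ (2 steps, strictly decreasing):
  μ^(1)=1; μ^(2)=-1/3

((1, 0, 0); (1, 1, 1))


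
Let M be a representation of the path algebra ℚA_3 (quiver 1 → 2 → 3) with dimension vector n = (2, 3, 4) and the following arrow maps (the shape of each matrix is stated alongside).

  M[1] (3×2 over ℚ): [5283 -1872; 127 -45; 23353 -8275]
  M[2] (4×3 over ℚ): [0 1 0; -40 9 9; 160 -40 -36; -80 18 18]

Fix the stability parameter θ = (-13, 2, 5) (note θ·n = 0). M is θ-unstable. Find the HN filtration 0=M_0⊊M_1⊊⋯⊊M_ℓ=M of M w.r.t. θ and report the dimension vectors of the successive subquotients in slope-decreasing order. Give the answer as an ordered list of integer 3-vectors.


Interval decomposition of M: I[1,2], I[1,3], I[2,3], I[3,3]^2.
HN type (ℓ=3): μ^(1)=5; μ^(2)=2; μ^(3)=-13

((0, 0, 4); (0, 3, 0); (2, 0, 0))


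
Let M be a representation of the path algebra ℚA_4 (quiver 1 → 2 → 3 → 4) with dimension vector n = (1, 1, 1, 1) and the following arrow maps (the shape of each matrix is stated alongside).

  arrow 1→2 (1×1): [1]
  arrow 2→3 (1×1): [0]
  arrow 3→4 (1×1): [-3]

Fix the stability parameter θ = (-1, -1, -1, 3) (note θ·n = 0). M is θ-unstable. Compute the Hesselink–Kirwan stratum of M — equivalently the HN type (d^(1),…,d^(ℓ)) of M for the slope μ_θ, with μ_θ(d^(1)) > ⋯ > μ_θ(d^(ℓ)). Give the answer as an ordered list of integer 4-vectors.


Barcode: M ≅ I[1,2], I[3,4]. HN layers by μ_θ (2 steps, strictly decreasing):
  μ^(1)=3; μ^(2)=-1

((0, 0, 0, 1); (1, 1, 1, 0))


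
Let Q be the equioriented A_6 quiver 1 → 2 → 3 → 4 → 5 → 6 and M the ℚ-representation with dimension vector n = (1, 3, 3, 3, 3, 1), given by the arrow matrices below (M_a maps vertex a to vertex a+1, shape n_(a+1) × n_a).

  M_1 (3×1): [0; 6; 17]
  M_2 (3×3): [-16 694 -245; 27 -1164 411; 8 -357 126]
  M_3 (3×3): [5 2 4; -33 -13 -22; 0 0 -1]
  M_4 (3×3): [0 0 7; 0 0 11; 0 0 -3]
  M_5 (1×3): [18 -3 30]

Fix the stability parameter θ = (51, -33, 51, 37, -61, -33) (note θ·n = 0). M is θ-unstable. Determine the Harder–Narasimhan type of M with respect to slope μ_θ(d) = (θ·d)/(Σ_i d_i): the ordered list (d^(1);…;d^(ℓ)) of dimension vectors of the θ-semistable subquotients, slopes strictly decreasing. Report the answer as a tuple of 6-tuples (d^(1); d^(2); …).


Barcode: M ≅ I[1,4], I[2,4], I[2,6], I[5,5]^2. HN layers by μ_θ (5 steps, strictly decreasing):
  μ^(1)=44; μ^(2)=9; μ^(3)=-3/2; μ^(4)=-33; μ^(5)=-61

((0, 0, 2, 2, 0, 0); (1, 1, 0, 0, 0, 0); (0, 0, 1, 1, 1, 1); (0, 2, 0, 0, 0, 0); (0, 0, 0, 0, 2, 0))


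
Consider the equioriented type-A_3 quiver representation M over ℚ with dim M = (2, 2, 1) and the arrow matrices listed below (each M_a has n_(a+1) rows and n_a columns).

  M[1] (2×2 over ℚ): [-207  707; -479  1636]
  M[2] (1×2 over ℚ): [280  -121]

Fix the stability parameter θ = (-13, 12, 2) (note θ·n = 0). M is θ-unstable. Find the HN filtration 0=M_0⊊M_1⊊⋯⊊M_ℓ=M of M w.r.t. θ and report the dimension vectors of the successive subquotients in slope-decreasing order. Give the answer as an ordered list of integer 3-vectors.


Barcode: M ≅ I[1,2], I[1,3]. HN layers by μ_θ (3 steps, strictly decreasing):
  μ^(1)=12; μ^(2)=7; μ^(3)=-13

((0, 1, 0); (0, 1, 1); (2, 0, 0))


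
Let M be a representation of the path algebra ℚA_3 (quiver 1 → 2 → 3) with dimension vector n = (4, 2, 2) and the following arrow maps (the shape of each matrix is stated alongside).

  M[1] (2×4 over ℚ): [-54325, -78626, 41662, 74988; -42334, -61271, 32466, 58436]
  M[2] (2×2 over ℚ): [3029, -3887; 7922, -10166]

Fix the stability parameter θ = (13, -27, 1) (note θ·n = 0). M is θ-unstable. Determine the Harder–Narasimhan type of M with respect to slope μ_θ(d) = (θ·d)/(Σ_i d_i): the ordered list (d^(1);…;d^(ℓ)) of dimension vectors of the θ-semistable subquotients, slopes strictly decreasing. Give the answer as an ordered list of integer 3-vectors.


Barcode: M ≅ I[1,1]^2, I[1,2], I[1,3], I[3,3]. HN layers by μ_θ (3 steps, strictly decreasing):
  μ^(1)=13; μ^(2)=1; μ^(3)=-7

((2, 0, 0); (0, 0, 2); (2, 2, 0))


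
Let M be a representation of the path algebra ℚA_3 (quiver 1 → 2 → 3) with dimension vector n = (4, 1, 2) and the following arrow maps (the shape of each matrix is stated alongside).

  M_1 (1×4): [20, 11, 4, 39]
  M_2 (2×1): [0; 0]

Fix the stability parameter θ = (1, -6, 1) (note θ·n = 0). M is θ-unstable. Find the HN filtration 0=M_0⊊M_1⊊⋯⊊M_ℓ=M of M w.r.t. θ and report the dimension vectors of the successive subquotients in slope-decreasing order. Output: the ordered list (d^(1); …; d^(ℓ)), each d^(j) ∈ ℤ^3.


Via rank(M_{q-1}∘⋯∘M_p): M ≅ I[1,1]^3, I[1,2], I[3,3]^2.
μ_θ-semistable layers: μ^(1)=1; μ^(2)=-5/2

((3, 0, 2); (1, 1, 0))


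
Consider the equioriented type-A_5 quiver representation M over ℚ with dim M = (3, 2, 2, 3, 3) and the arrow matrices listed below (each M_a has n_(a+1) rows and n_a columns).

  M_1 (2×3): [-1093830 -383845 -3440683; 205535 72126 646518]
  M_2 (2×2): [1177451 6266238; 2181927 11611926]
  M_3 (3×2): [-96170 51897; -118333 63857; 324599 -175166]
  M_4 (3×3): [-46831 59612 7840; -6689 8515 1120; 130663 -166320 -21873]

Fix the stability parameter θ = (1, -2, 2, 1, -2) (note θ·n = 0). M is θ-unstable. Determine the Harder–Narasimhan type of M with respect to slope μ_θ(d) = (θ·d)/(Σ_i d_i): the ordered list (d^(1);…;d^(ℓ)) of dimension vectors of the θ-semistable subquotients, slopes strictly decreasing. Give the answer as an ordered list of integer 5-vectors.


Interval decomposition of M: I[1,1], I[1,2], I[1,5], I[3,5], I[4,5].
HN type (ℓ=3): μ^(1)=1; μ^(2)=1/3; μ^(3)=-1/2

((1, 0, 0, 0, 0); (0, 0, 2, 2, 2); (2, 2, 0, 1, 1))


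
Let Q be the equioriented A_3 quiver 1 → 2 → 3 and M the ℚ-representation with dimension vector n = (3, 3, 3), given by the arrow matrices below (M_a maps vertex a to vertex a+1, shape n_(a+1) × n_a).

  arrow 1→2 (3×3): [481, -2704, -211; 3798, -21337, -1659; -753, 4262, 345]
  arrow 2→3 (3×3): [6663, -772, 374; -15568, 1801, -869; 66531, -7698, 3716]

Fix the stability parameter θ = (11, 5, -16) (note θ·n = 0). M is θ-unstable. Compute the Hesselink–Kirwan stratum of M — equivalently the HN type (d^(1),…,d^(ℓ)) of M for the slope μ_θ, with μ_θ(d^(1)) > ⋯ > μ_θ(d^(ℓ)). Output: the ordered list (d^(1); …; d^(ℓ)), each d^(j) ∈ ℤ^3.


Interval decomposition of M: I[1,1], I[1,3]^2, I[2,3].
HN type (ℓ=3): μ^(1)=11; μ^(2)=0; μ^(3)=-11/2

((1, 0, 0); (2, 2, 2); (0, 1, 1))


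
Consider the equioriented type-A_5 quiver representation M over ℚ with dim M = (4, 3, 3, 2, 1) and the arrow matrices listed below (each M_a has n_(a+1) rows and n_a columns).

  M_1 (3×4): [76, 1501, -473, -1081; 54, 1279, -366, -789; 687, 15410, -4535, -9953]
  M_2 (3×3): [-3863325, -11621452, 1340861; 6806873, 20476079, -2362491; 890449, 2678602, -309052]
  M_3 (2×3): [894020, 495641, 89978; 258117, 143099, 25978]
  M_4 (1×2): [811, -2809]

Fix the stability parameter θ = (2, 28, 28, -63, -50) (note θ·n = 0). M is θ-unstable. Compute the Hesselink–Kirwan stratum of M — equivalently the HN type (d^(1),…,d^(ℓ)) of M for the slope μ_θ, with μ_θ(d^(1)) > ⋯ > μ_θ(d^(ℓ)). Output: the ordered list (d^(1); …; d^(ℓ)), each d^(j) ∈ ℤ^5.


Barcode: M ≅ I[1,1], I[1,3], I[1,4], I[1,5]. HN layers by μ_θ (4 steps, strictly decreasing):
  μ^(1)=28; μ^(2)=2; μ^(3)=-5/4; μ^(4)=-11

((0, 1, 1, 0, 0); (2, 0, 0, 0, 0); (1, 1, 1, 1, 0); (1, 1, 1, 1, 1))


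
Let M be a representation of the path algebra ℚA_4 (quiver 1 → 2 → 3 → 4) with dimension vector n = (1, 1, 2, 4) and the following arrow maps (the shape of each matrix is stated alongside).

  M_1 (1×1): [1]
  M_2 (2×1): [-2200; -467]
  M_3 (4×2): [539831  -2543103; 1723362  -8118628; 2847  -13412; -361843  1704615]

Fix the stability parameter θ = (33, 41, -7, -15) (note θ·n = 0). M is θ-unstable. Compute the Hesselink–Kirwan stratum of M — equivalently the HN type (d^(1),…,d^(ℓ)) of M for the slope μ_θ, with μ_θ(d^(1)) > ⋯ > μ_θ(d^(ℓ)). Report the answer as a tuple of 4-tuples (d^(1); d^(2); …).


Interval decomposition of M: I[1,4], I[3,4], I[4,4]^2.
HN type (ℓ=3): μ^(1)=13; μ^(2)=-11; μ^(3)=-15

((1, 1, 1, 1); (0, 0, 1, 1); (0, 0, 0, 2))


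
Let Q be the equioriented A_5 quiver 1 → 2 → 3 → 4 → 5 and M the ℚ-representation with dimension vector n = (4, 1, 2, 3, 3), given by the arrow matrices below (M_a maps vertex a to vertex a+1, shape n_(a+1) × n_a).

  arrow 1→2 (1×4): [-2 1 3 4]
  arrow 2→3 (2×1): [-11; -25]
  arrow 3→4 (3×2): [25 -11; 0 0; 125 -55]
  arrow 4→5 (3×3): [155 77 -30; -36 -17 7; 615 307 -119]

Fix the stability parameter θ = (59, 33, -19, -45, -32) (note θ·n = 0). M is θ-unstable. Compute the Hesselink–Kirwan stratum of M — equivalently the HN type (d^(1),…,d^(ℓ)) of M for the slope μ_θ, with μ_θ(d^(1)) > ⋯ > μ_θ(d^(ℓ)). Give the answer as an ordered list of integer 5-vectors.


Barcode: M ≅ I[1,1]^3, I[1,3], I[3,5], I[4,5]^2. HN layers by μ_θ (4 steps, strictly decreasing):
  μ^(1)=59; μ^(2)=73/3; μ^(3)=-32; μ^(4)=-45

((3, 0, 0, 0, 0); (1, 1, 1, 0, 0); (0, 0, 1, 1, 3); (0, 0, 0, 2, 0))


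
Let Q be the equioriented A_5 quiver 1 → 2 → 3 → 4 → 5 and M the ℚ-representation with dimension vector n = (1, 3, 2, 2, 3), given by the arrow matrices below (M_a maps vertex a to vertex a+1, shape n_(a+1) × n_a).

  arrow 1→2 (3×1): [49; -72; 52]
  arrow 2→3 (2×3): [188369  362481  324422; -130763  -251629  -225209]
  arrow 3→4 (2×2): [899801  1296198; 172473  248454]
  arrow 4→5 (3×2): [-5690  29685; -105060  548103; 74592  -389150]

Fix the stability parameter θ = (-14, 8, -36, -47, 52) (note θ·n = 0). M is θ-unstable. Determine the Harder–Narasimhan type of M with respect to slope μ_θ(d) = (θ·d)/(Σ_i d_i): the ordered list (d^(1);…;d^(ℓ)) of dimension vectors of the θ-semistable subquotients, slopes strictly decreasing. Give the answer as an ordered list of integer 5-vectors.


Barcode: M ≅ I[1,5], I[2,2], I[2,3], I[4,5], I[5,5]. HN layers by μ_θ (5 steps, strictly decreasing):
  μ^(1)=52; μ^(2)=8; μ^(3)=-14; μ^(4)=-89/4; μ^(5)=-47

((0, 0, 0, 0, 3); (0, 1, 0, 0, 0); (0, 1, 1, 0, 0); (1, 1, 1, 1, 0); (0, 0, 0, 1, 0))


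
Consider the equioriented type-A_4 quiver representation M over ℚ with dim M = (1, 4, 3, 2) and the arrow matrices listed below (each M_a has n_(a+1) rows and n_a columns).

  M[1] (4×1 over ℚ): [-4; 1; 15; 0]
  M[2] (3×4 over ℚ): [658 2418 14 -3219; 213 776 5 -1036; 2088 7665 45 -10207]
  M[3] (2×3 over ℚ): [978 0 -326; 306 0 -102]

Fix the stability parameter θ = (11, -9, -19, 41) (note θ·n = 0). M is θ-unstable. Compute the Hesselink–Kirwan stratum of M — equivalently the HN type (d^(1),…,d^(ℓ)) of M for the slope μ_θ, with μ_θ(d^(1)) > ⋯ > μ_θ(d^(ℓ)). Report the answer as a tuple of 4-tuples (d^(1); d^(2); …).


Barcode: M ≅ I[1,3], I[2,2], I[2,3], I[2,4], I[4,4]. HN layers by μ_θ (4 steps, strictly decreasing):
  μ^(1)=41; μ^(2)=-17/3; μ^(3)=-9; μ^(4)=-14

((0, 0, 0, 2); (1, 1, 1, 0); (0, 1, 0, 0); (0, 2, 2, 0))


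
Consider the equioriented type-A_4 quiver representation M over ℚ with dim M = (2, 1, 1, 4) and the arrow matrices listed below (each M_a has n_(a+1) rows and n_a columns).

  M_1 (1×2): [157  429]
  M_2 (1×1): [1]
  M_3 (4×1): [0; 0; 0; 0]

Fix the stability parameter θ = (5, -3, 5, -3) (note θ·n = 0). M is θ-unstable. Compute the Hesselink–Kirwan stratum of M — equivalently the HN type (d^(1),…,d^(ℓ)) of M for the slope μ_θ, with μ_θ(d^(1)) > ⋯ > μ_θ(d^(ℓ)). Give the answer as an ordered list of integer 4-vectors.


Interval decomposition of M: I[1,1], I[1,3], I[4,4]^4.
HN type (ℓ=3): μ^(1)=5; μ^(2)=1; μ^(3)=-3

((1, 0, 1, 0); (1, 1, 0, 0); (0, 0, 0, 4))


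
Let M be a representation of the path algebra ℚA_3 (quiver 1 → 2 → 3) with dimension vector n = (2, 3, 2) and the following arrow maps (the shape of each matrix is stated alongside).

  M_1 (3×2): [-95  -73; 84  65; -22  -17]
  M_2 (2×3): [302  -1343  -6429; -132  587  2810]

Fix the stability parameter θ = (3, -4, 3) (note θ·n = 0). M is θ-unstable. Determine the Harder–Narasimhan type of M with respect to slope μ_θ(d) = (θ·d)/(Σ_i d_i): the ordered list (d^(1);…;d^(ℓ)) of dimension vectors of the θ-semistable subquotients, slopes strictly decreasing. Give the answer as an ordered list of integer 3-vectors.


Via rank(M_{q-1}∘⋯∘M_p): M ≅ I[1,2], I[1,3], I[2,3].
μ_θ-semistable layers: μ^(1)=3; μ^(2)=-1/2; μ^(3)=-4

((0, 0, 2); (2, 2, 0); (0, 1, 0))


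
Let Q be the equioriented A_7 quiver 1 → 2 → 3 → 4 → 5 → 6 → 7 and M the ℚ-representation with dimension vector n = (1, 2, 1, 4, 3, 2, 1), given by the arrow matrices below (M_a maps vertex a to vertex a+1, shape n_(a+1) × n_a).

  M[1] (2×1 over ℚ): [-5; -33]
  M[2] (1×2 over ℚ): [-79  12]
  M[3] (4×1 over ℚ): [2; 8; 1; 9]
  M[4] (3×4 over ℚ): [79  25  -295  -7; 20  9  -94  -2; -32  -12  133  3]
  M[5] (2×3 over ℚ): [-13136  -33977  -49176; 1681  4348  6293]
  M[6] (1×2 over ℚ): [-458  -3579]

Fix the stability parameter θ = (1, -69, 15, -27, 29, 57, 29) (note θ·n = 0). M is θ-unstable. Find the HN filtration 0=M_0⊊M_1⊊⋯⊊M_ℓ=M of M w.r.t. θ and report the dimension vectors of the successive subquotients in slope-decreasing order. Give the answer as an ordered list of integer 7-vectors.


Barcode: M ≅ I[1,4], I[2,2], I[4,5], I[4,6], I[4,7]. HN layers by μ_θ (7 steps, strictly decreasing):
  μ^(1)=57; μ^(2)=43; μ^(3)=29; μ^(4)=-6; μ^(5)=-27; μ^(6)=-34; μ^(7)=-69

((0, 0, 0, 0, 0, 1, 0); (0, 0, 0, 0, 0, 1, 1); (0, 0, 0, 0, 3, 0, 0); (0, 0, 1, 1, 0, 0, 0); (0, 0, 0, 3, 0, 0, 0); (1, 1, 0, 0, 0, 0, 0); (0, 1, 0, 0, 0, 0, 0))


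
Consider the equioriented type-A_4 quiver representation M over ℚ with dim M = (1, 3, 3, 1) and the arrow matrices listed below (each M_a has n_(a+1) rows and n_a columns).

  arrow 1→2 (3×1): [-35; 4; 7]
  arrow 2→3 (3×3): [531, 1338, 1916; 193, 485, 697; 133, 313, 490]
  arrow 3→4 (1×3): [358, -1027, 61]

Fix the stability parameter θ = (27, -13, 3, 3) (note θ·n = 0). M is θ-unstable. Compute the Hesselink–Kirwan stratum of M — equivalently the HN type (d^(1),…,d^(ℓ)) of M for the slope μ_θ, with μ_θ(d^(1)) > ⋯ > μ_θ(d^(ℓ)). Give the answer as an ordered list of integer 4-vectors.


Barcode: M ≅ I[1,4], I[2,3]^2. HN layers by μ_θ (3 steps, strictly decreasing):
  μ^(1)=5; μ^(2)=3; μ^(3)=-13

((1, 1, 1, 1); (0, 0, 2, 0); (0, 2, 0, 0))


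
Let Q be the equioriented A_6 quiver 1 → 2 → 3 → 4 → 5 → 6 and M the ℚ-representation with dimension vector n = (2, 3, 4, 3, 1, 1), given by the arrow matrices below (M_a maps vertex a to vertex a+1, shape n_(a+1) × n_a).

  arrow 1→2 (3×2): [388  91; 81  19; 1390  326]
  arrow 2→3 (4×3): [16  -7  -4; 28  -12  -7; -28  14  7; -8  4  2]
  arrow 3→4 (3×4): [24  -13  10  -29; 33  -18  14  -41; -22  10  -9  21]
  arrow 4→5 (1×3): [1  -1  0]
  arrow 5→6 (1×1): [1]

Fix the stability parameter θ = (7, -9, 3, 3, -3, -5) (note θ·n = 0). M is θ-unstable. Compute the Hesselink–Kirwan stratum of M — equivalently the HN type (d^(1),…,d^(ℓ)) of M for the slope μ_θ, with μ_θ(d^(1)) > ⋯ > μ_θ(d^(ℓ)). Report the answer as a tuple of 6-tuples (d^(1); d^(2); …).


Interval decomposition of M: I[1,2], I[1,6], I[2,4], I[3,3], I[3,4].
HN type (ℓ=4): μ^(1)=3; μ^(2)=-1/2; μ^(3)=-1; μ^(4)=-9

((0, 0, 3, 2, 0, 0); (0, 0, 1, 1, 1, 1); (2, 2, 0, 0, 0, 0); (0, 1, 0, 0, 0, 0))


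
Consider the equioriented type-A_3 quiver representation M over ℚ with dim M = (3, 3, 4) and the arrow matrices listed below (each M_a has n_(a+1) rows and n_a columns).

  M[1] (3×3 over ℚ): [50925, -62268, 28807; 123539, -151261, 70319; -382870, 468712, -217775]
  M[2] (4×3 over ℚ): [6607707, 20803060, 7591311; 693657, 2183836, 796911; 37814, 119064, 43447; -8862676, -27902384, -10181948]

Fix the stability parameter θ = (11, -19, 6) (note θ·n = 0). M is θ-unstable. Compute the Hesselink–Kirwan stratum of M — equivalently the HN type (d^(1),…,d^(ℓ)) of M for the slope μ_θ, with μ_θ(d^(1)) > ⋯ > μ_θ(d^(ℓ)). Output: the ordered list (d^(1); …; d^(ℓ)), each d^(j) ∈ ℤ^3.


Interval decomposition of M: I[1,2], I[1,3]^2, I[3,3]^2.
HN type (ℓ=2): μ^(1)=6; μ^(2)=-4

((0, 0, 4); (3, 3, 0))


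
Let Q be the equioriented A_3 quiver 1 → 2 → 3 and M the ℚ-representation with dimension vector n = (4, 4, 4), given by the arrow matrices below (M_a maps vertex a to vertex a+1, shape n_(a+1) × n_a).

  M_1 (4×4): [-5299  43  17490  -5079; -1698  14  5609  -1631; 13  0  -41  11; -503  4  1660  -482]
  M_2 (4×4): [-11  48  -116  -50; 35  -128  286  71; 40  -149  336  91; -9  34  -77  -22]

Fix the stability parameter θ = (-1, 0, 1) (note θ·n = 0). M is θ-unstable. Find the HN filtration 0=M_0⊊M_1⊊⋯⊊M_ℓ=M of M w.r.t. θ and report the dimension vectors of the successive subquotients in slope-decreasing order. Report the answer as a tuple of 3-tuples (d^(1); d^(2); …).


Interval decomposition of M: I[1,1], I[1,3]^3, I[2,3].
HN type (ℓ=3): μ^(1)=1; μ^(2)=0; μ^(3)=-1

((0, 0, 4); (0, 4, 0); (4, 0, 0))


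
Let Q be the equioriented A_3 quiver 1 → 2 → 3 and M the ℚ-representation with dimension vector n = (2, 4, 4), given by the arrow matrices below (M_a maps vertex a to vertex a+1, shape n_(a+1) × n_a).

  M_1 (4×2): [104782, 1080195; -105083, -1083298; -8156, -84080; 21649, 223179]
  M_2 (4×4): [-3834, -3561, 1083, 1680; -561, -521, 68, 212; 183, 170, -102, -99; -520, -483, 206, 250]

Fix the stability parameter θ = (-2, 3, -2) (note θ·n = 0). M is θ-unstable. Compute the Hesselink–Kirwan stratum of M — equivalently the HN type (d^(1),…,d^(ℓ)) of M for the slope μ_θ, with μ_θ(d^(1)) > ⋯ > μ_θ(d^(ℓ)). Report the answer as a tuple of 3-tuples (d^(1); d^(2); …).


Barcode: M ≅ I[1,3]^2, I[2,3]^2. HN layers by μ_θ (2 steps, strictly decreasing):
  μ^(1)=1/2; μ^(2)=-2

((0, 4, 4); (2, 0, 0))


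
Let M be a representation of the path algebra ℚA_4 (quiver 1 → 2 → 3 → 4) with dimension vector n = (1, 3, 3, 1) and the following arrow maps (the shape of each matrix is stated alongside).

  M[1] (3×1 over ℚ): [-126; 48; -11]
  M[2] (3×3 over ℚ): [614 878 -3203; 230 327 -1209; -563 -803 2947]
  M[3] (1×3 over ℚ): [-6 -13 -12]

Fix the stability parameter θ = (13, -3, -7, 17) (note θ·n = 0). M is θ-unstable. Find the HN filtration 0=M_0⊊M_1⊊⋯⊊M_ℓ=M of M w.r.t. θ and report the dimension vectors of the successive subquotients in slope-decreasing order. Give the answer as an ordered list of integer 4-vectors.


Interval decomposition of M: I[1,4], I[2,3]^2.
HN type (ℓ=3): μ^(1)=17; μ^(2)=1; μ^(3)=-5

((0, 0, 0, 1); (1, 1, 1, 0); (0, 2, 2, 0))


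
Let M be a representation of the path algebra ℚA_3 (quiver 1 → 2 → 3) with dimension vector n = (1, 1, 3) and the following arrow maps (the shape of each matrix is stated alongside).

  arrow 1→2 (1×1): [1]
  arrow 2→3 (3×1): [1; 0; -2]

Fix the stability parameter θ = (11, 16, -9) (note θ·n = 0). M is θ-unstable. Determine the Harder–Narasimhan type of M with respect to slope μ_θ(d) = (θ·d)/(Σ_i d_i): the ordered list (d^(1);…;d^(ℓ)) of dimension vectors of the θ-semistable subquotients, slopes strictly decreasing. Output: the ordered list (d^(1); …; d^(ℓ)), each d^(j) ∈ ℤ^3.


Via rank(M_{q-1}∘⋯∘M_p): M ≅ I[1,3], I[3,3]^2.
μ_θ-semistable layers: μ^(1)=6; μ^(2)=-9

((1, 1, 1); (0, 0, 2))


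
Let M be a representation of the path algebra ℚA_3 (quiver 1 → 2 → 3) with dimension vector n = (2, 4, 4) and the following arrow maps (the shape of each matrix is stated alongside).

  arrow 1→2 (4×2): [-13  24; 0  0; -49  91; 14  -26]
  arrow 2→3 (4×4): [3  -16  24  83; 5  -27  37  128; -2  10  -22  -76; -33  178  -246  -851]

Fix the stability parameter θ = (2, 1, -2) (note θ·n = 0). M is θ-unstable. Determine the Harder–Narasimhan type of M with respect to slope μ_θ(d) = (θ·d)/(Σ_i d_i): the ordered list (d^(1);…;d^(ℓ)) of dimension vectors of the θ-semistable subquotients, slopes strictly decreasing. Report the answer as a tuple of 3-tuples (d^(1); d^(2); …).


Barcode: M ≅ I[1,3]^2, I[2,2]^2, I[3,3]^2. HN layers by μ_θ (3 steps, strictly decreasing):
  μ^(1)=1; μ^(2)=1/3; μ^(3)=-2

((0, 2, 0); (2, 2, 2); (0, 0, 2))


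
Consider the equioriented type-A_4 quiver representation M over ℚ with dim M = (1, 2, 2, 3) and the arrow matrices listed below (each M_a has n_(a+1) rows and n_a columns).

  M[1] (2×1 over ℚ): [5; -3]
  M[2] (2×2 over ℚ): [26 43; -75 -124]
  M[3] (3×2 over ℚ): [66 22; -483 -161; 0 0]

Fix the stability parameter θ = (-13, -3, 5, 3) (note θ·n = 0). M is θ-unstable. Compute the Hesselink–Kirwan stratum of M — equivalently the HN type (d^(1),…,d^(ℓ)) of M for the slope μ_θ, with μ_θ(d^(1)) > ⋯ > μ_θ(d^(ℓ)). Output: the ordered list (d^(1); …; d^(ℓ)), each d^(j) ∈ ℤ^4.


Via rank(M_{q-1}∘⋯∘M_p): M ≅ I[1,3], I[2,4], I[4,4]^2.
μ_θ-semistable layers: μ^(1)=5; μ^(2)=4; μ^(3)=3; μ^(4)=-3; μ^(5)=-13

((0, 0, 1, 0); (0, 0, 1, 1); (0, 0, 0, 2); (0, 2, 0, 0); (1, 0, 0, 0))


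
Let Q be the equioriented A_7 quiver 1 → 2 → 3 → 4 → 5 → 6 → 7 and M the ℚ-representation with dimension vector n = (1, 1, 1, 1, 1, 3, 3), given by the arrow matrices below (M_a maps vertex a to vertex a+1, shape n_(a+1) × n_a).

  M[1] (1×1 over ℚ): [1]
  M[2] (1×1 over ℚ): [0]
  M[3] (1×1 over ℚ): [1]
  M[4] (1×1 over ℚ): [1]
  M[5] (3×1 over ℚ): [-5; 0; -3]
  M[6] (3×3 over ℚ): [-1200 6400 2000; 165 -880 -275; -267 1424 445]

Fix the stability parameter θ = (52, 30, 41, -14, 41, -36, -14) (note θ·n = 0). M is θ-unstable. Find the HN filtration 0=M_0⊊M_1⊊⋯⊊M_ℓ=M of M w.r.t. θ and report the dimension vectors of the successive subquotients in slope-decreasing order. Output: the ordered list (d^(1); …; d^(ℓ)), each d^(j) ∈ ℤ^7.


Via rank(M_{q-1}∘⋯∘M_p): M ≅ I[1,2], I[3,6], I[6,6], I[6,7], I[7,7]^2.
μ_θ-semistable layers: μ^(1)=41; μ^(2)=8; μ^(3)=-14; μ^(4)=-36

((1, 1, 0, 0, 0, 0, 0); (0, 0, 1, 1, 1, 1, 0); (0, 0, 0, 0, 0, 0, 3); (0, 0, 0, 0, 0, 2, 0))


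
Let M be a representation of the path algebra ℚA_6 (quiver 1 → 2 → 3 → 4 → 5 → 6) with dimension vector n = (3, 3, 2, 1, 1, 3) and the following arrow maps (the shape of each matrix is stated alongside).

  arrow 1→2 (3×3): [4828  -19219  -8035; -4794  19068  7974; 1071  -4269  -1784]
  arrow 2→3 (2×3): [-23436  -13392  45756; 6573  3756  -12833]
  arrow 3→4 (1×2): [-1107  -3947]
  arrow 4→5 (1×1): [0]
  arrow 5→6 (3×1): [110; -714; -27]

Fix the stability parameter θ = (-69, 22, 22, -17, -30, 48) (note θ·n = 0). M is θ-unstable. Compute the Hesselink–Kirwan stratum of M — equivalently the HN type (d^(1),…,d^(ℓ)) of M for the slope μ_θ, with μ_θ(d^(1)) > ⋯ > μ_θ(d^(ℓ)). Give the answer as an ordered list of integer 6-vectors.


Via rank(M_{q-1}∘⋯∘M_p): M ≅ I[1,1], I[1,2], I[1,4], I[2,2], I[3,3], I[5,6], I[6,6]^2.
μ_θ-semistable layers: μ^(1)=48; μ^(2)=22; μ^(3)=9; μ^(4)=-30; μ^(5)=-69

((0, 0, 0, 0, 0, 3); (0, 2, 1, 0, 0, 0); (0, 1, 1, 1, 0, 0); (0, 0, 0, 0, 1, 0); (3, 0, 0, 0, 0, 0))


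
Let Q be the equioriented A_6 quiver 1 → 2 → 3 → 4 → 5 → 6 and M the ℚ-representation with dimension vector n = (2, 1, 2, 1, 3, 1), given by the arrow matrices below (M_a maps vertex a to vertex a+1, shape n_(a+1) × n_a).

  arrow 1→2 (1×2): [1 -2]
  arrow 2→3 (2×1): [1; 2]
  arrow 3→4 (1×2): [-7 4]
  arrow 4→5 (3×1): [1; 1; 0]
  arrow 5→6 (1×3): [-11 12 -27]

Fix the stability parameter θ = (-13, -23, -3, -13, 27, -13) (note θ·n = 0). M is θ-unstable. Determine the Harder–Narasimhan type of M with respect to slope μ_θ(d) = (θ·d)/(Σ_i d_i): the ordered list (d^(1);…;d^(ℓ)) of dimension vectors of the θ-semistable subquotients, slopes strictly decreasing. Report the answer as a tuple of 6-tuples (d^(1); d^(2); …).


Interval decomposition of M: I[1,1], I[1,6], I[3,3], I[5,5]^2.
HN type (ℓ=6): μ^(1)=27; μ^(2)=7; μ^(3)=-3; μ^(4)=-8; μ^(5)=-13; μ^(6)=-18

((0, 0, 0, 0, 2, 0); (0, 0, 0, 0, 1, 1); (0, 0, 1, 0, 0, 0); (0, 0, 1, 1, 0, 0); (1, 0, 0, 0, 0, 0); (1, 1, 0, 0, 0, 0))


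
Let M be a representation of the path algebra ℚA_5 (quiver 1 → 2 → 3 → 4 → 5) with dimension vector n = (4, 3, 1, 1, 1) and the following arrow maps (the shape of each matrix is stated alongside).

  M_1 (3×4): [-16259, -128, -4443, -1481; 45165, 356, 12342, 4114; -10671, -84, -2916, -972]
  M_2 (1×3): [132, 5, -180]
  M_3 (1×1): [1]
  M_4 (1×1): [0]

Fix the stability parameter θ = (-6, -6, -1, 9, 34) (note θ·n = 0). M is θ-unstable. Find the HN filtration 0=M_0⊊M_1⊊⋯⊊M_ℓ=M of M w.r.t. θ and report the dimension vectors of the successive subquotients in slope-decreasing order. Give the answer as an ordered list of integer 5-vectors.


Barcode: M ≅ I[1,1]^2, I[1,2], I[1,4], I[2,2], I[5,5]. HN layers by μ_θ (4 steps, strictly decreasing):
  μ^(1)=34; μ^(2)=9; μ^(3)=-1; μ^(4)=-6

((0, 0, 0, 0, 1); (0, 0, 0, 1, 0); (0, 0, 1, 0, 0); (4, 3, 0, 0, 0))


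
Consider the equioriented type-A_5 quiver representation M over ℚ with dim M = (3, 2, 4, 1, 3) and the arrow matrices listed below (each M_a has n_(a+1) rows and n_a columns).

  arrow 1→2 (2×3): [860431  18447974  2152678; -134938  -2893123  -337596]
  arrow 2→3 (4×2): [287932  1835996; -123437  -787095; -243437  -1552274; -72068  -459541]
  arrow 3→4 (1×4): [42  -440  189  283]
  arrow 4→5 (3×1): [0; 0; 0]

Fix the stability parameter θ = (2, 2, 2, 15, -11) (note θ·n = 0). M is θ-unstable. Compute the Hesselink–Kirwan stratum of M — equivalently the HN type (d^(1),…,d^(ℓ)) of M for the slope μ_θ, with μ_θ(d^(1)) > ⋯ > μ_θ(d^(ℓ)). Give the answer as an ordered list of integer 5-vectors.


Via rank(M_{q-1}∘⋯∘M_p): M ≅ I[1,1], I[1,3], I[1,4], I[3,3]^2, I[5,5]^3.
μ_θ-semistable layers: μ^(1)=15; μ^(2)=2; μ^(3)=-11

((0, 0, 0, 1, 0); (3, 2, 4, 0, 0); (0, 0, 0, 0, 3))


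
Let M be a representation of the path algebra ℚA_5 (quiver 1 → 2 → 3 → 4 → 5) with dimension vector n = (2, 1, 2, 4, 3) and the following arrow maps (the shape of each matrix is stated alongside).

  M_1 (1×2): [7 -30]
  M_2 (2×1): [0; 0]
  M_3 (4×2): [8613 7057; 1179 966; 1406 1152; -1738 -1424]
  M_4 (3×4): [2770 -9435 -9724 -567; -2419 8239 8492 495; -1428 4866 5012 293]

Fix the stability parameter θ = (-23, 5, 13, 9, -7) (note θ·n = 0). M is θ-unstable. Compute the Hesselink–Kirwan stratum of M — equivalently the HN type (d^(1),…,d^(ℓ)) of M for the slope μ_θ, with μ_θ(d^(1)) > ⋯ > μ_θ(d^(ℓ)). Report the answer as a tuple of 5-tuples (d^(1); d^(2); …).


Interval decomposition of M: I[1,1], I[1,2], I[3,5]^2, I[4,4], I[4,5].
HN type (ℓ=4): μ^(1)=9; μ^(2)=5; μ^(3)=1; μ^(4)=-23

((0, 0, 0, 1, 0); (0, 1, 2, 2, 2); (0, 0, 0, 1, 1); (2, 0, 0, 0, 0))


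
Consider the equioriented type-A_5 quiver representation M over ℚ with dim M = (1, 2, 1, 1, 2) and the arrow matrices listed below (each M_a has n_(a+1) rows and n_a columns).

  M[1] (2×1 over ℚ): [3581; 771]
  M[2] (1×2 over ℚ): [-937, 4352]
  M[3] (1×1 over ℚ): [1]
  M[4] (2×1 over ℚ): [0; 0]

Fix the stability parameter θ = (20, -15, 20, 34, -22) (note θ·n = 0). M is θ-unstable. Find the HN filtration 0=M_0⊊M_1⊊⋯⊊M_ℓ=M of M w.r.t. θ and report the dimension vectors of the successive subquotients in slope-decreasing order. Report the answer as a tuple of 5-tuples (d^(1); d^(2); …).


Via rank(M_{q-1}∘⋯∘M_p): M ≅ I[1,4], I[2,2], I[5,5]^2.
μ_θ-semistable layers: μ^(1)=34; μ^(2)=20; μ^(3)=5/2; μ^(4)=-15; μ^(5)=-22

((0, 0, 0, 1, 0); (0, 0, 1, 0, 0); (1, 1, 0, 0, 0); (0, 1, 0, 0, 0); (0, 0, 0, 0, 2))


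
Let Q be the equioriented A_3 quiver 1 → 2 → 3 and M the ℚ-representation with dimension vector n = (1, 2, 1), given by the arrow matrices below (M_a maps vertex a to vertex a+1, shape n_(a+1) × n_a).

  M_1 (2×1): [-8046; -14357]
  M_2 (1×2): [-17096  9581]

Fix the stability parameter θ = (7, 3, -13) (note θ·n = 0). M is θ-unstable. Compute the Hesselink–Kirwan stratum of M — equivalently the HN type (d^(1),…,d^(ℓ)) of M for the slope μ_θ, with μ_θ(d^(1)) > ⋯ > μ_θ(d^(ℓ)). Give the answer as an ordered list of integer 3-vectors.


Interval decomposition of M: I[1,3], I[2,2].
HN type (ℓ=2): μ^(1)=3; μ^(2)=-1

((0, 1, 0); (1, 1, 1))


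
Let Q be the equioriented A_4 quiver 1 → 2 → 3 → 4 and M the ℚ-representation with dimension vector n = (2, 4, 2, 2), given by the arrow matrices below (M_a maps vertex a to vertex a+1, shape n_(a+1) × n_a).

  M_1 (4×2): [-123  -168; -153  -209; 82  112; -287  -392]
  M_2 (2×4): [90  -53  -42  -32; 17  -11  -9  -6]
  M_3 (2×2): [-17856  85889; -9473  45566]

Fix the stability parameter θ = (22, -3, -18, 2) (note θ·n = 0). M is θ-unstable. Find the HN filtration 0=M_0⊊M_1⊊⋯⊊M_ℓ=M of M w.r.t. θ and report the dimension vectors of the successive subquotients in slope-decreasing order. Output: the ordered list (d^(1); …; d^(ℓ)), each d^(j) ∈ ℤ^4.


Interval decomposition of M: I[1,4]^2, I[2,2]^2.
HN type (ℓ=3): μ^(1)=2; μ^(2)=1/3; μ^(3)=-3

((0, 0, 0, 2); (2, 2, 2, 0); (0, 2, 0, 0))


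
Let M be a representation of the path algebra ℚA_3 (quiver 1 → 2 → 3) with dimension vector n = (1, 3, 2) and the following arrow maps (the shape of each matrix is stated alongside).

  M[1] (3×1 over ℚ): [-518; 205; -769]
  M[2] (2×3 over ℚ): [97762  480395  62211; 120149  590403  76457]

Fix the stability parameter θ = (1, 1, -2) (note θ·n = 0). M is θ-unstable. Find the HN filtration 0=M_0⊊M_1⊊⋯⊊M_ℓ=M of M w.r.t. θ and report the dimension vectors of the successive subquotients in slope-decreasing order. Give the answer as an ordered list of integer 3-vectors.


Interval decomposition of M: I[1,2], I[2,3]^2.
HN type (ℓ=2): μ^(1)=1; μ^(2)=-1/2

((1, 1, 0); (0, 2, 2))


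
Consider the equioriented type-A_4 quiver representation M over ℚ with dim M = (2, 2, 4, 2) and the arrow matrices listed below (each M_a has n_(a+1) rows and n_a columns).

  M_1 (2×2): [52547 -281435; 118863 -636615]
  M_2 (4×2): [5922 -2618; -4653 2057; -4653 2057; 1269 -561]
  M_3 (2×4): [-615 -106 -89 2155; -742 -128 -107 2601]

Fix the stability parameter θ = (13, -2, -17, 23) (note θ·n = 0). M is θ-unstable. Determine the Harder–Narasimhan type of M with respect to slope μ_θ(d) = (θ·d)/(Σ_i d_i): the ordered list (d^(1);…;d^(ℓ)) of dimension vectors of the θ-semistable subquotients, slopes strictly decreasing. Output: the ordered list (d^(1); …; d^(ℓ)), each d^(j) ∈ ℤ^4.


Via rank(M_{q-1}∘⋯∘M_p): M ≅ I[1,1], I[1,2], I[2,3], I[3,3], I[3,4]^2.
μ_θ-semistable layers: μ^(1)=23; μ^(2)=13; μ^(3)=11/2; μ^(4)=-19/2; μ^(5)=-17

((0, 0, 0, 2); (1, 0, 0, 0); (1, 1, 0, 0); (0, 1, 1, 0); (0, 0, 3, 0))


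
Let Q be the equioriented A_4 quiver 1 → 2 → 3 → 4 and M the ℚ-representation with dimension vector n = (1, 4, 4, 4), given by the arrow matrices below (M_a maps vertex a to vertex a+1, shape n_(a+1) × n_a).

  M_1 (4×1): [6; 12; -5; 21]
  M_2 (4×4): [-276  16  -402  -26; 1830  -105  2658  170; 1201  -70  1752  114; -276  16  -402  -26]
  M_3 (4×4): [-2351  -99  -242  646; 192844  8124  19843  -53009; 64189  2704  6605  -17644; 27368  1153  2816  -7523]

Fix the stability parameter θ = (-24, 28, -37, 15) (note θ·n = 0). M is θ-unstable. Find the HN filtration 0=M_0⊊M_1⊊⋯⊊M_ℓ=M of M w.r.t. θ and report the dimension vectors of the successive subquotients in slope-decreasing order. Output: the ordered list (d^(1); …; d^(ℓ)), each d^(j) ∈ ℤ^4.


Barcode: M ≅ I[1,2], I[2,3], I[2,4]^2, I[3,4], I[4,4]. HN layers by μ_θ (5 steps, strictly decreasing):
  μ^(1)=28; μ^(2)=15; μ^(3)=-9/2; μ^(4)=-24; μ^(5)=-37

((0, 1, 0, 0); (0, 0, 0, 4); (0, 3, 3, 0); (1, 0, 0, 0); (0, 0, 1, 0))


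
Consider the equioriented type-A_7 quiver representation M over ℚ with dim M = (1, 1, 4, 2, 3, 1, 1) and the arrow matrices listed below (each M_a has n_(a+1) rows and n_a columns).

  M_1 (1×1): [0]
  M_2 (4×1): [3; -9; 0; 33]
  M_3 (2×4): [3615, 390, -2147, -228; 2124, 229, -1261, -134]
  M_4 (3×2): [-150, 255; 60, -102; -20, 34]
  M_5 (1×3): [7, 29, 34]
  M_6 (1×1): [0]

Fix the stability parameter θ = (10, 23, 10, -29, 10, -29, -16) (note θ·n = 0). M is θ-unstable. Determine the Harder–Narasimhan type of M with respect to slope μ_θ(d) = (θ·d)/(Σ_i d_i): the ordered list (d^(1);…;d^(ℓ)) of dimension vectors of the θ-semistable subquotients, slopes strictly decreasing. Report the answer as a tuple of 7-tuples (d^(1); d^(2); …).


Barcode: M ≅ I[1,1], I[2,6], I[3,3]^2, I[3,4], I[5,5]^2, I[7,7]. HN layers by μ_θ (4 steps, strictly decreasing):
  μ^(1)=10; μ^(2)=-3; μ^(3)=-19/2; μ^(4)=-16

((1, 0, 2, 0, 2, 0, 0); (0, 1, 1, 1, 1, 1, 0); (0, 0, 1, 1, 0, 0, 0); (0, 0, 0, 0, 0, 0, 1))


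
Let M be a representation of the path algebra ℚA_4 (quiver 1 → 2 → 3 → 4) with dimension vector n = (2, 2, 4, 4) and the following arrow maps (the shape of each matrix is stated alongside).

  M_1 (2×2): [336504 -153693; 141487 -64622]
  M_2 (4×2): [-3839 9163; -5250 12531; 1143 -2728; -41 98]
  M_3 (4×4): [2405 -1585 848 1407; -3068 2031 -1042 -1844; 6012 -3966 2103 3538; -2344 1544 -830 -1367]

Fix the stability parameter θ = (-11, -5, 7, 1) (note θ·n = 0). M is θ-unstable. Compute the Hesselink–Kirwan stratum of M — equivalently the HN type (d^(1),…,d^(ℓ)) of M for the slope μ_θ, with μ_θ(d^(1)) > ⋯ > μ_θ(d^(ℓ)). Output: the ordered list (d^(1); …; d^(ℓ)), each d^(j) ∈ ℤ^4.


Barcode: M ≅ I[1,4]^2, I[3,4]^2. HN layers by μ_θ (3 steps, strictly decreasing):
  μ^(1)=4; μ^(2)=-5; μ^(3)=-11

((0, 0, 4, 4); (0, 2, 0, 0); (2, 0, 0, 0))


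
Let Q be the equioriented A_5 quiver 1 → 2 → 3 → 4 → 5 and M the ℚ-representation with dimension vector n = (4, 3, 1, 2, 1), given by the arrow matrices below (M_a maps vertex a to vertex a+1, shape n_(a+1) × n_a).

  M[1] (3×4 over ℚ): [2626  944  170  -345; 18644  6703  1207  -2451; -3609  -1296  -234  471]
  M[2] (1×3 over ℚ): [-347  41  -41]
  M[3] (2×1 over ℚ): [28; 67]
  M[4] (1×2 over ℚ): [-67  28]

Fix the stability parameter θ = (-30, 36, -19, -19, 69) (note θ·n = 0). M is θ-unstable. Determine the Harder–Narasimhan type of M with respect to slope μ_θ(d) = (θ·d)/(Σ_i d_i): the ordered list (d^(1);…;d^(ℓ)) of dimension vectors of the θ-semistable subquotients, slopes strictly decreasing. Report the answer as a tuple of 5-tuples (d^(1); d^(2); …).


Interval decomposition of M: I[1,1], I[1,2]^2, I[1,4], I[4,5].
HN type (ℓ=5): μ^(1)=69; μ^(2)=36; μ^(3)=-2/3; μ^(4)=-19; μ^(5)=-30

((0, 0, 0, 0, 1); (0, 2, 0, 0, 0); (0, 1, 1, 1, 0); (0, 0, 0, 1, 0); (4, 0, 0, 0, 0))


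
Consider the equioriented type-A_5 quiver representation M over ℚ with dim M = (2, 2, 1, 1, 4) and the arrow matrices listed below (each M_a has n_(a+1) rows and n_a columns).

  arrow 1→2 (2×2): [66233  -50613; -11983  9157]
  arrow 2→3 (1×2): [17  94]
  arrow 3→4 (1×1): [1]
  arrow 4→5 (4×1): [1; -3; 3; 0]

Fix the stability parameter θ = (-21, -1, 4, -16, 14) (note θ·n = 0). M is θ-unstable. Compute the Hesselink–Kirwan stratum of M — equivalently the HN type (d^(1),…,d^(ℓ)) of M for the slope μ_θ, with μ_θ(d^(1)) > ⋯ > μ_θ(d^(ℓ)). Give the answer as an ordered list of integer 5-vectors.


Interval decomposition of M: I[1,2], I[1,5], I[5,5]^3.
HN type (ℓ=4): μ^(1)=14; μ^(2)=-1; μ^(3)=-13/3; μ^(4)=-21

((0, 0, 0, 0, 4); (0, 1, 0, 0, 0); (0, 1, 1, 1, 0); (2, 0, 0, 0, 0))


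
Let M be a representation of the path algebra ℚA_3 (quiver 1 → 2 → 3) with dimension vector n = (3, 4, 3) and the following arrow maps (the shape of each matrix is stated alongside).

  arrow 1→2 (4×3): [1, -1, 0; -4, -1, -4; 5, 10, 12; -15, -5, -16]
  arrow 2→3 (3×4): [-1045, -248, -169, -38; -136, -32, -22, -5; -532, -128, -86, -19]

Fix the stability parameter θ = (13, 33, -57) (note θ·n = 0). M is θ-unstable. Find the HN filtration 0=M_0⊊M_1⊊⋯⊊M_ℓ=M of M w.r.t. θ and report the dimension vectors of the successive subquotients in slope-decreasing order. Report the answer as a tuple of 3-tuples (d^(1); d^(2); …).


Via rank(M_{q-1}∘⋯∘M_p): M ≅ I[1,1], I[1,3]^2, I[2,2]^2, I[3,3].
μ_θ-semistable layers: μ^(1)=33; μ^(2)=13; μ^(3)=-11/3; μ^(4)=-57

((0, 2, 0); (1, 0, 0); (2, 2, 2); (0, 0, 1))
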